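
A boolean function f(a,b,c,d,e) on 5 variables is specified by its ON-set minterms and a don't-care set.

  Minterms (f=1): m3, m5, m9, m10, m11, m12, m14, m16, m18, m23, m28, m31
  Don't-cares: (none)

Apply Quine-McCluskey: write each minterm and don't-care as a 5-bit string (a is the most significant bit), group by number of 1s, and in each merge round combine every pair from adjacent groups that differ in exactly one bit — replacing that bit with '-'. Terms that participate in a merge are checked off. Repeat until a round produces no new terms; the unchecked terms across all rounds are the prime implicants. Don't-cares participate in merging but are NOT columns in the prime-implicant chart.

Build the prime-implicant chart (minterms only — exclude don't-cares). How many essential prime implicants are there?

size-2^0 implicants → 00011(✓)  00101  01001(✓)  01010(✓)  01011(✓)  01100(✓)  01110(✓)  10000(✓)  10010(✓)  10111(✓)  11100(✓)  11111(✓)
size-2^1 implicants → -1100  0-011  01-10  010-1  0101-  011-0  1-111  100-0
Unchecked terms (primes): -1100, 0-011, 00101, 01-10, 010-1, 0101-, 011-0, 1-111, 100-0
Minterm coverage:
  m3 ⊆ 0-011 [E]
  m5 ⊆ 00101 [E]
  m9 ⊆ 010-1 [E]
  m10 ⊆ 01-10,0101-
  m11 ⊆ 0-011,010-1,0101-
  m12 ⊆ -1100,011-0
  m14 ⊆ 01-10,011-0
  m16 ⊆ 100-0 [E]
  m18 ⊆ 100-0 [E]
  m23 ⊆ 1-111 [E]
  m28 ⊆ -1100 [E]
  m31 ⊆ 1-111 [E]
E = {-1100, 0-011, 00101, 010-1, 1-111, 100-0}

6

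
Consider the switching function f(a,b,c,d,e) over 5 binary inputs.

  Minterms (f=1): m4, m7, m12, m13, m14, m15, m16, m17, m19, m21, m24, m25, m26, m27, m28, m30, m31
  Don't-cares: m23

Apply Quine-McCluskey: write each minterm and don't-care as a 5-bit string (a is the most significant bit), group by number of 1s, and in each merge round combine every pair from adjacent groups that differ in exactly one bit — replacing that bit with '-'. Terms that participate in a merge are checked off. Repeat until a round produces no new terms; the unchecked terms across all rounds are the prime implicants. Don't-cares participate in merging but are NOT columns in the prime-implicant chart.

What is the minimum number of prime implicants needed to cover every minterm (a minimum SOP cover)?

[col 0] 00100*, 00111*, 01100*, 01101*, 01110*, 01111*, 10000*, 10001*, 10011*, 10101*, 10111*, 11000*, 11001*, 11010*, 11011*, 11100*, 11110*, 11111*
[col 1] -0111*, -1100*, -1110*, -1111*, 0-100, 0-111*, 011-0*, 011-1*, 0110-*, 0111-*, 1-000*, 1-001*, 1-011*, 1-111*, 10-01*, 10-11*, 100-1*, 1000-*, 101-1*, 11-00*, 11-10*, 11-11*, 110-0*, 110-1*, 1100-*, 1101-*, 111-0*, 1111-*
[col 2] --111, -11-0, -111-, 011--, 1--11, 1-0-1, 1-00-, 10--1, 11--0, 11-1-, 110--
Prime implicants: --111, -11-0, -111-, 0-100, 011--, 1--11, 1-0-1, 1-00-, 10--1, 11--0, 11-1-, 110--
PI chart (minterm → PIs covering it):
  4 | 0-100  (sole → essential)
  7 | --111  (sole → essential)
  12 | -11-0,0-100,011--
  13 | 011--  (sole → essential)
  14 | -11-0,-111-,011--
  15 | --111,-111-,011--
  16 | 1-00-  (sole → essential)
  17 | 1-0-1,1-00-,10--1
  19 | 1--11,1-0-1,10--1
  21 | 10--1  (sole → essential)
  24 | 1-00-,11--0,110--
  25 | 1-0-1,1-00-,110--
  26 | 11--0,11-1-,110--
  27 | 1--11,1-0-1,11-1-,110--
  28 | -11-0,11--0
  30 | -11-0,-111-,11--0,11-1-
  31 | --111,-111-,1--11,11-1-
Essential prime implicants: --111, 0-100, 011--, 1-00-, 10--1
Petrick residual → -11-0, 11-1-
Minimum SOP uses 7 PIs: cde + bce' + a'cd'e' + a'bc + ac'd' + ab'e + abd

7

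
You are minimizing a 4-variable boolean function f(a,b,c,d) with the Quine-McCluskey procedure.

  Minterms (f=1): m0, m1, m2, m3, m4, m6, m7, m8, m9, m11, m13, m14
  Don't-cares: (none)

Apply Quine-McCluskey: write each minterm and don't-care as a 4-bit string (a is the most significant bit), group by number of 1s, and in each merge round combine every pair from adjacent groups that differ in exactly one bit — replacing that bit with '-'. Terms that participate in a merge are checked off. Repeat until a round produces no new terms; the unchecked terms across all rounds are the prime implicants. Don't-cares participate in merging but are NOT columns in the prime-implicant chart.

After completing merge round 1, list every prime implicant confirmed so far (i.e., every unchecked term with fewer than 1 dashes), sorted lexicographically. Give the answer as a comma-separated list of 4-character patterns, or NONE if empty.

Round 0: 0000✓ 0001✓ 0010✓ 0011✓ 0100✓ 0110✓ 0111✓ 1000✓ 1001✓ 1011✓ 1101✓ 1110✓
Round 1: -000✓ -001✓ -011✓ -110 0-00✓ 0-10✓ 0-11✓ 00-0✓ 00-1✓ 000-✓ 001-✓ 01-0✓ 011-✓ 1-01 10-1✓ 100-✓
Round 2: -0-1 -00- 0--0 0-1- 00--
PIs = {-0-1, -00-, -110, 0--0, 0-1-, 00--, 1-01}

NONE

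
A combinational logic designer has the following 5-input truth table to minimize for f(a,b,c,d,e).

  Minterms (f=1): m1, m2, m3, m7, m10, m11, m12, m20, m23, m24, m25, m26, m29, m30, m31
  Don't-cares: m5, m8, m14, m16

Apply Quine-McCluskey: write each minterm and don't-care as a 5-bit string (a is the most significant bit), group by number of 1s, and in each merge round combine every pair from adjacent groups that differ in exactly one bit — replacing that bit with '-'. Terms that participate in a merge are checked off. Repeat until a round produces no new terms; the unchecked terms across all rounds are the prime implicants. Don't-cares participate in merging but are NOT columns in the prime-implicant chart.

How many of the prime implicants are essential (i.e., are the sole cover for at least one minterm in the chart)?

[col 0] 00001*, 00010*, 00011*, 00101*, 00111*, 01000*, 01010*, 01011*, 01100*, 01110*, 10000*, 10100*, 10111*, 11000*, 11001*, 11010*, 11101*, 11110*, 11111*
[col 1] -0111, -1000*, -1010*, -1110*, 0-010*, 0-011*, 00-01*, 00-11*, 000-1*, 0001-*, 001-1*, 01-00*, 01-10*, 010-0*, 0101-*, 011-0*, 1-000, 1-111, 10-00, 11-01, 11-10*, 110-0*, 1100-, 111-1, 1111-
[col 2] -1-10, -10-0, 0-01-, 00--1, 01--0
Prime implicants: -0111, -1-10, -10-0, 0-01-, 00--1, 01--0, 1-000, 1-111, 10-00, 11-01, 1100-, 111-1, 1111-
PI chart (minterm → PIs covering it):
  1 | 00--1  (sole → essential)
  2 | 0-01-  (sole → essential)
  3 | 0-01-,00--1
  7 | -0111,00--1
  10 | -1-10,-10-0,0-01-,01--0
  11 | 0-01-  (sole → essential)
  12 | 01--0  (sole → essential)
  20 | 10-00  (sole → essential)
  23 | -0111,1-111
  24 | -10-0,1-000,1100-
  25 | 11-01,1100-
  26 | -1-10,-10-0
  29 | 11-01,111-1
  30 | -1-10,1111-
  31 | 1-111,111-1,1111-
Essential prime implicants: 0-01-, 00--1, 01--0, 10-00

4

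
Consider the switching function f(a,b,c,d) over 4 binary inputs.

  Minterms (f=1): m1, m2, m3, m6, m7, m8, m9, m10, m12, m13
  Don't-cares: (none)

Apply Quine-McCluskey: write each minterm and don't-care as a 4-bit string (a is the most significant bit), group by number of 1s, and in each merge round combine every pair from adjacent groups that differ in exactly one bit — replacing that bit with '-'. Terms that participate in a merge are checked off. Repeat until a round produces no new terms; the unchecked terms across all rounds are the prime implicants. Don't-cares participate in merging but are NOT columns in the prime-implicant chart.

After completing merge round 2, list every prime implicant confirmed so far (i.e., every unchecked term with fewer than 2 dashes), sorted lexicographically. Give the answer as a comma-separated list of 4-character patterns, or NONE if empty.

-001, -010, 00-1, 10-0

Round 0: 0001✓ 0010✓ 0011✓ 0110✓ 0111✓ 1000✓ 1001✓ 1010✓ 1100✓ 1101✓
Round 1: -001 -010 0-10✓ 0-11✓ 00-1 001-✓ 011-✓ 1-00✓ 1-01✓ 10-0 100-✓ 110-✓
Round 2: 0-1- 1-0-
PIs = {-001, -010, 0-1-, 00-1, 1-0-, 10-0}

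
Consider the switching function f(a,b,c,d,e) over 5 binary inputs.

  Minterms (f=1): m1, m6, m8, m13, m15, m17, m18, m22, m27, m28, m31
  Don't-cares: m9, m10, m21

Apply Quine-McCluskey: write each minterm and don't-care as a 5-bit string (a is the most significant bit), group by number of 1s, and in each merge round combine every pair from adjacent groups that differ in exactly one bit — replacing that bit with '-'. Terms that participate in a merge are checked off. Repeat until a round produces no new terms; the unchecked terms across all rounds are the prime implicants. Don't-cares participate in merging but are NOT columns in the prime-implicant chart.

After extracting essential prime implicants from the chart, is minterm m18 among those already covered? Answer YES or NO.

Round 0: 00001✓ 00110✓ 01000✓ 01001✓ 01010✓ 01101✓ 01111✓ 10001✓ 10010✓ 10101✓ 10110✓ 11011✓ 11100 11111✓
Round 1: -0001 -0110 -1111 0-001 01-01 010-0 0100- 011-1 10-01 10-10 11-11
PIs = {-0001, -0110, -1111, 0-001, 01-01, 010-0, 0100-, 011-1, 10-01, 10-10, 11-11, 11100}
Coverage chart:
  m1: -0001,0-001
  m6: -0110 ←essential
  m8: 010-0,0100-
  m13: 01-01,011-1
  m15: -1111,011-1
  m17: -0001,10-01
  m18: 10-10 ←essential
  m22: -0110,10-10
  m27: 11-11 ←essential
  m28: 11100 ←essential
  m31: -1111,11-11
Essential: -0110, 10-10, 11-11, 11100

YES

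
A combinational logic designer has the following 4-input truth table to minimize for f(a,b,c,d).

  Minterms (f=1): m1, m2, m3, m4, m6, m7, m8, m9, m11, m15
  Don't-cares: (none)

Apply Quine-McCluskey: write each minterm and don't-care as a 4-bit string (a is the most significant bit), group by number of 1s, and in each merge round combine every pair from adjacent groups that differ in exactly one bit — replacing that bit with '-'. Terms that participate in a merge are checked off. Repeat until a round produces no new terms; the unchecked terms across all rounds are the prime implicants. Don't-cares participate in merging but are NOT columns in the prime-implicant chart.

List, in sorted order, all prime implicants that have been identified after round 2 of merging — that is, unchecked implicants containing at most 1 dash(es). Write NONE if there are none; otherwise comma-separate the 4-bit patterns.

size-2^0 implicants → 0001(✓)  0010(✓)  0011(✓)  0100(✓)  0110(✓)  0111(✓)  1000(✓)  1001(✓)  1011(✓)  1111(✓)
size-2^1 implicants → -001(✓)  -011(✓)  -111(✓)  0-10(✓)  0-11(✓)  00-1(✓)  001-(✓)  01-0  011-(✓)  1-11(✓)  10-1(✓)  100-
size-2^2 implicants → --11  -0-1  0-1-
Unchecked terms (primes): --11, -0-1, 0-1-, 01-0, 100-

01-0, 100-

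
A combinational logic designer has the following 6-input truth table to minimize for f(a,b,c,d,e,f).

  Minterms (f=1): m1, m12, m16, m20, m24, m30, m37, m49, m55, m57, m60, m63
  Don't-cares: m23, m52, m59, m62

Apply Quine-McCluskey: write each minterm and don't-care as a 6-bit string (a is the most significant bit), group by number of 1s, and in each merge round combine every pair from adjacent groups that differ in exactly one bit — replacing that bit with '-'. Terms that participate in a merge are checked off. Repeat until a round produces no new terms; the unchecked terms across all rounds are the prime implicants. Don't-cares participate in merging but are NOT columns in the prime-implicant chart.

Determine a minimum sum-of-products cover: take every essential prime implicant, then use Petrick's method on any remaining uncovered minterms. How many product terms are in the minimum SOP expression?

[col 0] 000001, 001100, 010000*, 010100*, 010111*, 011000*, 011110*, 100101, 110001*, 110100*, 110111*, 111001*, 111011*, 111100*, 111110*, 111111*
[col 1] -10100, -10111, -11110, 01-000, 010-00, 11-001, 11-100, 11-111, 111-11, 1110-1, 1111-0, 11111-
Prime implicants: -10100, -10111, -11110, 000001, 001100, 01-000, 010-00, 100101, 11-001, 11-100, 11-111, 111-11, 1110-1, 1111-0, 11111-
PI chart (minterm → PIs covering it):
  1 | 000001  (sole → essential)
  12 | 001100  (sole → essential)
  16 | 01-000,010-00
  20 | -10100,010-00
  24 | 01-000  (sole → essential)
  30 | -11110  (sole → essential)
  37 | 100101  (sole → essential)
  49 | 11-001  (sole → essential)
  55 | -10111,11-111
  57 | 11-001,1110-1
  60 | 11-100,1111-0
  63 | 11-111,111-11,11111-
Essential prime implicants: -11110, 000001, 001100, 01-000, 100101, 11-001
Petrick residual → -10100, 11-100, 11-111
Minimum SOP uses 9 PIs: bc'de'f' + bcdef' + a'b'c'd'e'f + a'b'cde'f' + a'bd'e'f' + ab'c'de'f + abd'e'f + abde'f' + abdef

9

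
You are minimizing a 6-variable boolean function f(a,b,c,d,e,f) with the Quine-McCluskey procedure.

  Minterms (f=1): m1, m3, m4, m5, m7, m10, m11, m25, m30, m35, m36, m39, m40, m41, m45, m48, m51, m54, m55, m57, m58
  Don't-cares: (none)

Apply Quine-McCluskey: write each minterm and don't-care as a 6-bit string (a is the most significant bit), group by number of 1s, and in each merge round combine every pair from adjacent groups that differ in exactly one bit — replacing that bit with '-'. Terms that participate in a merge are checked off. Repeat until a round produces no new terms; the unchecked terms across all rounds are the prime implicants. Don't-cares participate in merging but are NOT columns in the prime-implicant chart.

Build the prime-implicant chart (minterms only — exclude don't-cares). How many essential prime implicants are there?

[col 0] 000001*, 000011*, 000100*, 000101*, 000111*, 001010*, 001011*, 011001*, 011110, 100011*, 100100*, 100111*, 101000*, 101001*, 101101*, 110000, 110011*, 110110*, 110111*, 111001*, 111010
[col 1] -00011*, -00100, -00111*, -11001, 00-011, 000-01*, 000-11*, 0000-1*, 0001-1*, 00010-, 00101-, 1-0011*, 1-0111*, 1-1001, 100-11*, 101-01, 10100-, 110-11*, 11011-
[col 2] -00-11, 000--1, 1-0-11
Prime implicants: -00-11, -00100, -11001, 00-011, 000--1, 00010-, 00101-, 011110, 1-0-11, 1-1001, 101-01, 10100-, 110000, 11011-, 111010
PI chart (minterm → PIs covering it):
  1 | 000--1  (sole → essential)
  3 | -00-11,00-011,000--1
  4 | -00100,00010-
  5 | 000--1,00010-
  7 | -00-11,000--1
  10 | 00101-  (sole → essential)
  11 | 00-011,00101-
  25 | -11001  (sole → essential)
  30 | 011110  (sole → essential)
  35 | -00-11,1-0-11
  36 | -00100  (sole → essential)
  39 | -00-11,1-0-11
  40 | 10100-  (sole → essential)
  41 | 1-1001,101-01,10100-
  45 | 101-01  (sole → essential)
  48 | 110000  (sole → essential)
  51 | 1-0-11  (sole → essential)
  54 | 11011-  (sole → essential)
  55 | 1-0-11,11011-
  57 | -11001,1-1001
  58 | 111010  (sole → essential)
Essential prime implicants: -00100, -11001, 000--1, 00101-, 011110, 1-0-11, 101-01, 10100-, 110000, 11011-, 111010

11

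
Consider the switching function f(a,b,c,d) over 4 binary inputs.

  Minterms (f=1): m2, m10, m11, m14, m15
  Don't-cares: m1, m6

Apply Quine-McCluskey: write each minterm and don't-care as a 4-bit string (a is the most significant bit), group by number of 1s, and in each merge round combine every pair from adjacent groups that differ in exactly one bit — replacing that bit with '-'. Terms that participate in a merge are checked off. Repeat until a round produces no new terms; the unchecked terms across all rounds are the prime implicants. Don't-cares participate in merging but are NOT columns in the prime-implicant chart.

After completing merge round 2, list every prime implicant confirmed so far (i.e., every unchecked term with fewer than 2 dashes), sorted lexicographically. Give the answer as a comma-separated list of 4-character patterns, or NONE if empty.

0001

Round 0: 0001 0010✓ 0110✓ 1010✓ 1011✓ 1110✓ 1111✓
Round 1: -010✓ -110✓ 0-10✓ 1-10✓ 1-11✓ 101-✓ 111-✓
Round 2: --10 1-1-
PIs = {--10, 0001, 1-1-}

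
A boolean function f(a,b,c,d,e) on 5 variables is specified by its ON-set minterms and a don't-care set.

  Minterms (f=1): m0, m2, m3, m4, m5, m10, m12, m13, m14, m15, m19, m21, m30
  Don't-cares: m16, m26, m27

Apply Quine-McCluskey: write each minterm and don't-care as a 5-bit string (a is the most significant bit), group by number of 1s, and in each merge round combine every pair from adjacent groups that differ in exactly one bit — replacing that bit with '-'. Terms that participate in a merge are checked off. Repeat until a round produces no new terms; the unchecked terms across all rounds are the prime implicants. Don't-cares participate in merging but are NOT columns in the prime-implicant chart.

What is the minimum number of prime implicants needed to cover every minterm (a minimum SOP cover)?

size-2^0 implicants → 00000(✓)  00010(✓)  00011(✓)  00100(✓)  00101(✓)  01010(✓)  01100(✓)  01101(✓)  01110(✓)  01111(✓)  10000(✓)  10011(✓)  10101(✓)  11010(✓)  11011(✓)  11110(✓)
size-2^1 implicants → -0000  -0011  -0101  -1010(✓)  -1110(✓)  0-010  0-100(✓)  0-101(✓)  00-00  000-0  0001-  0010-(✓)  01-10(✓)  011-0(✓)  011-1(✓)  0110-(✓)  0111-(✓)  1-011  11-10(✓)  1101-
size-2^2 implicants → -1-10  0-10-  011--
Unchecked terms (primes): -0000, -0011, -0101, -1-10, 0-010, 0-10-, 00-00, 000-0, 0001-, 011--, 1-011, 1101-
Minterm coverage:
  m0 ⊆ -0000,00-00,000-0
  m2 ⊆ 0-010,000-0,0001-
  m3 ⊆ -0011,0001-
  m4 ⊆ 0-10-,00-00
  m5 ⊆ -0101,0-10-
  m10 ⊆ -1-10,0-010
  m12 ⊆ 0-10-,011--
  m13 ⊆ 0-10-,011--
  m14 ⊆ -1-10,011--
  m15 ⊆ 011-- [E]
  m19 ⊆ -0011,1-011
  m21 ⊆ -0101 [E]
  m30 ⊆ -1-10 [E]
E = {-0101, -1-10, 011--}
Petrick residual → -0011, 0-010, 00-00
Cover = b'c'de + b'cd'e + bde' + a'c'de' + a'b'd'e' + a'bc  |cover|=6

6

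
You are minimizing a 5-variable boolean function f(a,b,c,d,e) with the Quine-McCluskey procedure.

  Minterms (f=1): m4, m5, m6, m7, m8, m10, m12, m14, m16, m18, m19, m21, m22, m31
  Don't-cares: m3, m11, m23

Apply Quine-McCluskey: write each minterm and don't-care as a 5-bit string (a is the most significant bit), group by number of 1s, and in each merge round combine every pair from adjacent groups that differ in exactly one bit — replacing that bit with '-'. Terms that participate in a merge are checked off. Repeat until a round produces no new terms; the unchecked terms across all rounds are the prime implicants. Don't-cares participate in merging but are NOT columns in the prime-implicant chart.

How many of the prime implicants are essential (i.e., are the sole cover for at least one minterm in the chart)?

[col 0] 00011*, 00100*, 00101*, 00110*, 00111*, 01000*, 01010*, 01011*, 01100*, 01110*, 10000*, 10010*, 10011*, 10101*, 10110*, 10111*, 11111*
[col 1] -0011*, -0101*, -0110*, -0111*, 0-011, 0-100*, 0-110*, 00-11*, 001-0*, 001-1*, 0010-*, 0011-*, 01-00*, 01-10*, 010-0*, 0101-, 011-0*, 1-111, 10-10*, 10-11*, 100-0, 1001-*, 101-1*, 1011-*
[col 2] -0-11, -01-1, -011-, 0-1-0, 001--, 01--0, 10-1-
Prime implicants: -0-11, -01-1, -011-, 0-011, 0-1-0, 001--, 01--0, 0101-, 1-111, 10-1-, 100-0
PI chart (minterm → PIs covering it):
  4 | 0-1-0,001--
  5 | -01-1,001--
  6 | -011-,0-1-0,001--
  7 | -0-11,-01-1,-011-,001--
  8 | 01--0  (sole → essential)
  10 | 01--0,0101-
  12 | 0-1-0,01--0
  14 | 0-1-0,01--0
  16 | 100-0  (sole → essential)
  18 | 10-1-,100-0
  19 | -0-11,10-1-
  21 | -01-1  (sole → essential)
  22 | -011-,10-1-
  31 | 1-111  (sole → essential)
Essential prime implicants: -01-1, 01--0, 1-111, 100-0

4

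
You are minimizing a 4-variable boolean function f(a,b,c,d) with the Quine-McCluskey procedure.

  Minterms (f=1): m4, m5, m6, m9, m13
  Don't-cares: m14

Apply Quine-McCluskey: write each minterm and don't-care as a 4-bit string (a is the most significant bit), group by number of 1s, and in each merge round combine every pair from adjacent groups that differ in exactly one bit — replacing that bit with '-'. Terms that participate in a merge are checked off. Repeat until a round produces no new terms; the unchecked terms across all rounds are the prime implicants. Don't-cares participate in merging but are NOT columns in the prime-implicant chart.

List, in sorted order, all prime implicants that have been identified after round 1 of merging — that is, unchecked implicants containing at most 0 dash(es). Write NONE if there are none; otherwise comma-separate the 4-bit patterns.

Round 0: 0100✓ 0101✓ 0110✓ 1001✓ 1101✓ 1110✓
Round 1: -101 -110 01-0 010- 1-01
PIs = {-101, -110, 01-0, 010-, 1-01}

NONE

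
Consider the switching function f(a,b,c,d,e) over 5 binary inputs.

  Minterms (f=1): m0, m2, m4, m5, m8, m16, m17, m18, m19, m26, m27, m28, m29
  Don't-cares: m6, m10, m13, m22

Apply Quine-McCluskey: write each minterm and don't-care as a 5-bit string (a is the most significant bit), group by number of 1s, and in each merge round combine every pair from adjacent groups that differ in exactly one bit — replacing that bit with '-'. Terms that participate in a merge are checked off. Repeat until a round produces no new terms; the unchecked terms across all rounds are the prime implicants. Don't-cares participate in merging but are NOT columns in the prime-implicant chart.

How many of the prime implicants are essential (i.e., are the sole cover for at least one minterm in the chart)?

4

[col 0] 00000*, 00010*, 00100*, 00101*, 00110*, 01000*, 01010*, 01101*, 10000*, 10001*, 10010*, 10011*, 10110*, 11010*, 11011*, 11100*, 11101*
[col 1] -0000*, -0010*, -0110*, -1010*, -1101, 0-000*, 0-010*, 0-101, 00-00*, 00-10*, 000-0*, 001-0*, 0010-, 010-0*, 1-010*, 1-011*, 10-10*, 100-0*, 100-1*, 1000-*, 1001-*, 1101-*, 1110-
[col 2] --010, -0-10, -00-0, 0-0-0, 00--0, 1-01-, 100--
Prime implicants: --010, -0-10, -00-0, -1101, 0-0-0, 0-101, 00--0, 0010-, 1-01-, 100--, 1110-
PI chart (minterm → PIs covering it):
  0 | -00-0,0-0-0,00--0
  2 | --010,-0-10,-00-0,0-0-0,00--0
  4 | 00--0,0010-
  5 | 0-101,0010-
  8 | 0-0-0  (sole → essential)
  16 | -00-0,100--
  17 | 100--  (sole → essential)
  18 | --010,-0-10,-00-0,1-01-,100--
  19 | 1-01-,100--
  26 | --010,1-01-
  27 | 1-01-  (sole → essential)
  28 | 1110-  (sole → essential)
  29 | -1101,1110-
Essential prime implicants: 0-0-0, 1-01-, 100--, 1110-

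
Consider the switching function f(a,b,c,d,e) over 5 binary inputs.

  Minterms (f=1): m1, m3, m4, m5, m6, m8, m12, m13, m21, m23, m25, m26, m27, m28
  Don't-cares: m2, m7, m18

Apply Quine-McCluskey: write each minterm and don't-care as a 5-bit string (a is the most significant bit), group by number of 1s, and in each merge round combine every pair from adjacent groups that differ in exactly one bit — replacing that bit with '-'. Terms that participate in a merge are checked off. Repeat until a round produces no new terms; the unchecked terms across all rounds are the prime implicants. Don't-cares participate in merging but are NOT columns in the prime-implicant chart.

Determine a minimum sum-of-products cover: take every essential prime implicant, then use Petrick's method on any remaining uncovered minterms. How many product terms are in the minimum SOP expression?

8

Round 0: 00001✓ 00010✓ 00011✓ 00100✓ 00101✓ 00110✓ 00111✓ 01000✓ 01100✓ 01101✓ 10010✓ 10101✓ 10111✓ 11001✓ 11010✓ 11011✓ 11100✓
Round 1: -0010 -0101✓ -0111✓ -1100 0-100✓ 0-101✓ 00-01✓ 00-10✓ 00-11✓ 000-1✓ 0001-✓ 001-0✓ 001-1✓ 0010-✓ 0011-✓ 01-00 0110-✓ 1-010 101-1✓ 110-1 1101-
Round 2: -01-1 0-10- 00--1 00-1- 001--
PIs = {-0010, -01-1, -1100, 0-10-, 00--1, 00-1-, 001--, 01-00, 1-010, 110-1, 1101-}
Coverage chart:
  m1: 00--1 ←essential
  m3: 00--1,00-1-
  m4: 0-10-,001--
  m5: -01-1,0-10-,00--1,001--
  m6: 00-1-,001--
  m8: 01-00 ←essential
  m12: -1100,0-10-,01-00
  m13: 0-10- ←essential
  m21: -01-1 ←essential
  m23: -01-1 ←essential
  m25: 110-1 ←essential
  m26: 1-010,1101-
  m27: 110-1,1101-
  m28: -1100 ←essential
Essential: -01-1, -1100, 0-10-, 00--1, 01-00, 110-1
Petrick residual → 00-1-, 1-010
Min cover (8 terms): b'ce + bcd'e' + a'cd' + a'b'e + a'b'd + a'bd'e' + ac'de' + abc'e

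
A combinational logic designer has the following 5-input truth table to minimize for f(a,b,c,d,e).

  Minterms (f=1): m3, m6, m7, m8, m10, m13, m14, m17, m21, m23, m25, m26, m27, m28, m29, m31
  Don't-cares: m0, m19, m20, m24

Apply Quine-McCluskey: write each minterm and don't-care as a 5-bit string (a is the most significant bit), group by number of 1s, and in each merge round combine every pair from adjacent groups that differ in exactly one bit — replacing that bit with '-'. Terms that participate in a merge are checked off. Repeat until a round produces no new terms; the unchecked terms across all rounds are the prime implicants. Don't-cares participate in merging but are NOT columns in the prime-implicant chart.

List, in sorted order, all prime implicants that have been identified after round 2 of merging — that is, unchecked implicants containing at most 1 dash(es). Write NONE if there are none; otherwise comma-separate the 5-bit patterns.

-1101, 0-000, 0-110, 0011-, 01-10

size-2^0 implicants → 00000(✓)  00011(✓)  00110(✓)  00111(✓)  01000(✓)  01010(✓)  01101(✓)  01110(✓)  10001(✓)  10011(✓)  10100(✓)  10101(✓)  10111(✓)  11000(✓)  11001(✓)  11010(✓)  11011(✓)  11100(✓)  11101(✓)  11111(✓)
size-2^1 implicants → -0011(✓)  -0111(✓)  -1000(✓)  -1010(✓)  -1101  0-000  0-110  00-11(✓)  0011-  01-10  010-0(✓)  1-001(✓)  1-011(✓)  1-100(✓)  1-101(✓)  1-111(✓)  10-01(✓)  10-11(✓)  100-1(✓)  101-1(✓)  1010-(✓)  11-00(✓)  11-01(✓)  11-11(✓)  110-0(✓)  110-1(✓)  1100-(✓)  1101-(✓)  111-1(✓)  1110-(✓)
size-2^2 implicants → -0-11  -10-0  1--01(✓)  1--11(✓)  1-0-1(✓)  1-1-1(✓)  1-10-  10--1(✓)  11--1(✓)  11-0-  110--
size-2^3 implicants → 1---1
Unchecked terms (primes): -0-11, -10-0, -1101, 0-000, 0-110, 0011-, 01-10, 1---1, 1-10-, 11-0-, 110--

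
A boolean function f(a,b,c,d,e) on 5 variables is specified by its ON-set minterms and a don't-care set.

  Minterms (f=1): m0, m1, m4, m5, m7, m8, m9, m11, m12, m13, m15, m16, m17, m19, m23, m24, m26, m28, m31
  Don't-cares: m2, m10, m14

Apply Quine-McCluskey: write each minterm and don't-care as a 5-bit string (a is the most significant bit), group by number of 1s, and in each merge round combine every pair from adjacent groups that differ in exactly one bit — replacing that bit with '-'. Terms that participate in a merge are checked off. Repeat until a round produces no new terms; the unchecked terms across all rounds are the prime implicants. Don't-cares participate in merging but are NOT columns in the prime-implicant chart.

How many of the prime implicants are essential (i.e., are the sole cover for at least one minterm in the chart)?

size-2^0 implicants → 00000(✓)  00001(✓)  00010(✓)  00100(✓)  00101(✓)  00111(✓)  01000(✓)  01001(✓)  01010(✓)  01011(✓)  01100(✓)  01101(✓)  01110(✓)  01111(✓)  10000(✓)  10001(✓)  10011(✓)  10111(✓)  11000(✓)  11010(✓)  11100(✓)  11111(✓)
size-2^1 implicants → -0000(✓)  -0001(✓)  -0111(✓)  -1000(✓)  -1010(✓)  -1100(✓)  -1111(✓)  0-000(✓)  0-001(✓)  0-010(✓)  0-100(✓)  0-101(✓)  0-111(✓)  00-00(✓)  00-01(✓)  000-0(✓)  0000-(✓)  001-1(✓)  0010-(✓)  01-00(✓)  01-01(✓)  01-10(✓)  01-11(✓)  010-0(✓)  010-1(✓)  0100-(✓)  0101-(✓)  011-0(✓)  011-1(✓)  0110-(✓)  0111-(✓)  1-000(✓)  1-111(✓)  10-11  100-1  1000-(✓)  11-00(✓)  110-0(✓)
size-2^2 implicants → --000  --111  -000-  -1-00  -10-0  0--00(✓)  0--01(✓)  0-0-0  0-00-(✓)  0-1-1  0-10-(✓)  00-0-(✓)  01--0(✓)  01--1(✓)  01-0-(✓)  01-1-(✓)  010--(✓)  011--(✓)
size-2^3 implicants → 0--0-  01---
Unchecked terms (primes): --000, --111, -000-, -1-00, -10-0, 0--0-, 0-0-0, 0-1-1, 01---, 10-11, 100-1
Minterm coverage:
  m0 ⊆ --000,-000-,0--0-,0-0-0
  m1 ⊆ -000-,0--0-
  m4 ⊆ 0--0- [E]
  m5 ⊆ 0--0-,0-1-1
  m7 ⊆ --111,0-1-1
  m8 ⊆ --000,-1-00,-10-0,0--0-,0-0-0,01---
  m9 ⊆ 0--0-,01---
  m11 ⊆ 01--- [E]
  m12 ⊆ -1-00,0--0-,01---
  m13 ⊆ 0--0-,0-1-1,01---
  m15 ⊆ --111,0-1-1,01---
  m16 ⊆ --000,-000-
  m17 ⊆ -000-,100-1
  m19 ⊆ 10-11,100-1
  m23 ⊆ --111,10-11
  m24 ⊆ --000,-1-00,-10-0
  m26 ⊆ -10-0 [E]
  m28 ⊆ -1-00 [E]
  m31 ⊆ --111 [E]
E = {--111, -1-00, -10-0, 0--0-, 01---}

5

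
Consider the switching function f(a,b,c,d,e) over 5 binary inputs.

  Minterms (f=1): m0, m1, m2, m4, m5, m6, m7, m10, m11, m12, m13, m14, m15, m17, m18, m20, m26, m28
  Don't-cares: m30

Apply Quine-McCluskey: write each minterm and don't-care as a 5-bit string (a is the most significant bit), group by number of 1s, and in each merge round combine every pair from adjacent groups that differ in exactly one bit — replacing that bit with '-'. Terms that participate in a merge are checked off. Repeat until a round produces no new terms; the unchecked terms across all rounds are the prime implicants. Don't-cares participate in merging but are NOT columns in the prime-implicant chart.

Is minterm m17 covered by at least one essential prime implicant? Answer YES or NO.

Round 0: 00000✓ 00001✓ 00010✓ 00100✓ 00101✓ 00110✓ 00111✓ 01010✓ 01011✓ 01100✓ 01101✓ 01110✓ 01111✓ 10001✓ 10010✓ 10100✓ 11010✓ 11100✓ 11110✓
Round 1: -0001 -0010✓ -0100✓ -1010✓ -1100✓ -1110✓ 0-010✓ 0-100✓ 0-101✓ 0-110✓ 0-111✓ 00-00✓ 00-01✓ 00-10✓ 000-0✓ 0000-✓ 001-0✓ 001-1✓ 0010-✓ 0011-✓ 01-10✓ 01-11✓ 0101-✓ 011-0✓ 011-1✓ 0110-✓ 0111-✓ 1-010✓ 1-100✓ 11-10✓ 111-0✓
Round 2: --010 --100 -1-10 -11-0 0--10 0-1-0✓ 0-1-1✓ 0-10-✓ 0-11-✓ 00--0 00-0- 001--✓ 01-1- 011--✓
Round 3: 0-1--
PIs = {--010, --100, -0001, -1-10, -11-0, 0--10, 0-1--, 00--0, 00-0-, 01-1-}
Coverage chart:
  m0: 00--0,00-0-
  m1: -0001,00-0-
  m2: --010,0--10,00--0
  m4: --100,0-1--,00--0,00-0-
  m5: 0-1--,00-0-
  m6: 0--10,0-1--,00--0
  m7: 0-1-- ←essential
  m10: --010,-1-10,0--10,01-1-
  m11: 01-1- ←essential
  m12: --100,-11-0,0-1--
  m13: 0-1-- ←essential
  m14: -1-10,-11-0,0--10,0-1--,01-1-
  m15: 0-1--,01-1-
  m17: -0001 ←essential
  m18: --010 ←essential
  m20: --100 ←essential
  m26: --010,-1-10
  m28: --100,-11-0
Essential: --010, --100, -0001, 0-1--, 01-1-

YES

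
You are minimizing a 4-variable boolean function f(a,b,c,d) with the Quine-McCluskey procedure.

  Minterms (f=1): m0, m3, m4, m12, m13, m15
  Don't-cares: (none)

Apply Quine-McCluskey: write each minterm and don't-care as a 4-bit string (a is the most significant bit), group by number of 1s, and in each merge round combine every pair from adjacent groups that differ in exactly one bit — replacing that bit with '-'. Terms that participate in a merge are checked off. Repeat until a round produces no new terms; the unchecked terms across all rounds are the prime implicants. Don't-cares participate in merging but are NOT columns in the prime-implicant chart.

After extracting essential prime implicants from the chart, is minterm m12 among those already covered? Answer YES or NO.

[col 0] 0000*, 0011, 0100*, 1100*, 1101*, 1111*
[col 1] -100, 0-00, 11-1, 110-
Prime implicants: -100, 0-00, 0011, 11-1, 110-
PI chart (minterm → PIs covering it):
  0 | 0-00  (sole → essential)
  3 | 0011  (sole → essential)
  4 | -100,0-00
  12 | -100,110-
  13 | 11-1,110-
  15 | 11-1  (sole → essential)
Essential prime implicants: 0-00, 0011, 11-1

NO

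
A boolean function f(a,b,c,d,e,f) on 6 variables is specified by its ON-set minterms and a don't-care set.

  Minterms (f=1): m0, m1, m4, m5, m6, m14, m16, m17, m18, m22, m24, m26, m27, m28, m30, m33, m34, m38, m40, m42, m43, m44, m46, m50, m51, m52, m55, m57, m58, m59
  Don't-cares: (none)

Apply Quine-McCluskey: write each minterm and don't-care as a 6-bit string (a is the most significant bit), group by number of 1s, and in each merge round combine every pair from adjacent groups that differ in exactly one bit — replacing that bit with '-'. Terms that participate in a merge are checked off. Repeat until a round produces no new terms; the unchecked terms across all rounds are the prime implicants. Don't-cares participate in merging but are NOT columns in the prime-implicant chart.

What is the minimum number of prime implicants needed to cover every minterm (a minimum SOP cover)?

[col 0] 000000*, 000001*, 000100*, 000101*, 000110*, 001110*, 010000*, 010001*, 010010*, 010110*, 011000*, 011010*, 011011*, 011100*, 011110*, 100001*, 100010*, 100110*, 101000*, 101010*, 101011*, 101100*, 101110*, 110010*, 110011*, 110100, 110111*, 111001*, 111010*, 111011*
[col 1] -00001, -00110*, -01110*, -10010*, -11010*, -11011*, 0-0000*, 0-0001*, 0-0110*, 0-1110*, 00-110*, 000-00*, 000-01*, 00000-*, 0001-0, 00010-*, 01-000*, 01-010*, 01-110*, 010-10*, 0100-0*, 01000-*, 011-00*, 011-10*, 0110-0*, 01101-*, 0111-0*, 1-0010*, 1-1010*, 1-1011*, 10-010*, 10-110*, 100-10*, 101-00*, 101-10*, 1010-0*, 10101-*, 1011-0*, 11-010*, 11-011*, 110-11, 11001-*, 1110-1, 11101-*
[col 2] -0-110, -1-010, -1101-, 0--110, 0-000-, 000-0-, 01--10, 01-0-0, 011--0, 1--010, 1-101-, 10--10, 101--0, 11-01-
Prime implicants: -0-110, -00001, -1-010, -1101-, 0--110, 0-000-, 000-0-, 0001-0, 01--10, 01-0-0, 011--0, 1--010, 1-101-, 10--10, 101--0, 11-01-, 110-11, 110100, 1110-1
PI chart (minterm → PIs covering it):
  0 | 0-000-,000-0-
  1 | -00001,0-000-,000-0-
  4 | 000-0-,0001-0
  5 | 000-0-  (sole → essential)
  6 | -0-110,0--110,0001-0
  14 | -0-110,0--110
  16 | 0-000-,01-0-0
  17 | 0-000-  (sole → essential)
  18 | -1-010,01--10,01-0-0
  22 | 0--110,01--10
  24 | 01-0-0,011--0
  26 | -1-010,-1101-,01--10,01-0-0,011--0
  27 | -1101-  (sole → essential)
  28 | 011--0  (sole → essential)
  30 | 0--110,01--10,011--0
  33 | -00001  (sole → essential)
  34 | 1--010,10--10
  38 | -0-110,10--10
  40 | 101--0  (sole → essential)
  42 | 1--010,1-101-,10--10,101--0
  43 | 1-101-  (sole → essential)
  44 | 101--0  (sole → essential)
  46 | -0-110,10--10,101--0
  50 | -1-010,1--010,11-01-
  51 | 11-01-,110-11
  52 | 110100  (sole → essential)
  55 | 110-11  (sole → essential)
  57 | 1110-1  (sole → essential)
  58 | -1-010,-1101-,1--010,1-101-,11-01-
  59 | -1101-,1-101-,11-01-,1110-1
Essential prime implicants: -00001, -1101-, 0-000-, 000-0-, 011--0, 1-101-, 101--0, 110-11, 110100, 1110-1
Petrick residual → -0-110, 01--10, 1--010
Minimum SOP uses 13 PIs: b'def' + b'c'd'e'f + bcd'e + a'c'd'e' + a'b'c'e' + a'bef' + a'bcf' + ad'ef' + acd'e + ab'cf' + abc'ef + abc'de'f' + abcd'f

13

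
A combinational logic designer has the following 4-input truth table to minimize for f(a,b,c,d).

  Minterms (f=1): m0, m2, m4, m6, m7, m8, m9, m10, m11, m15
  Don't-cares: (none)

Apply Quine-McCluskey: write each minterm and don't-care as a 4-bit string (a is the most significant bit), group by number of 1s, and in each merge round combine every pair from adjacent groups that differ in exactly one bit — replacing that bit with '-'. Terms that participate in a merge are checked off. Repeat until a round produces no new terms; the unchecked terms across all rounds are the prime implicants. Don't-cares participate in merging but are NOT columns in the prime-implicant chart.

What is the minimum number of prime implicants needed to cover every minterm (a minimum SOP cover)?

3

[col 0] 0000*, 0010*, 0100*, 0110*, 0111*, 1000*, 1001*, 1010*, 1011*, 1111*
[col 1] -000*, -010*, -111, 0-00*, 0-10*, 00-0*, 01-0*, 011-, 1-11, 10-0*, 10-1*, 100-*, 101-*
[col 2] -0-0, 0--0, 10--
Prime implicants: -0-0, -111, 0--0, 011-, 1-11, 10--
PI chart (minterm → PIs covering it):
  0 | -0-0,0--0
  2 | -0-0,0--0
  4 | 0--0  (sole → essential)
  6 | 0--0,011-
  7 | -111,011-
  8 | -0-0,10--
  9 | 10--  (sole → essential)
  10 | -0-0,10--
  11 | 1-11,10--
  15 | -111,1-11
Essential prime implicants: 0--0, 10--
Petrick residual → -111
Minimum SOP uses 3 PIs: bcd + a'd' + ab'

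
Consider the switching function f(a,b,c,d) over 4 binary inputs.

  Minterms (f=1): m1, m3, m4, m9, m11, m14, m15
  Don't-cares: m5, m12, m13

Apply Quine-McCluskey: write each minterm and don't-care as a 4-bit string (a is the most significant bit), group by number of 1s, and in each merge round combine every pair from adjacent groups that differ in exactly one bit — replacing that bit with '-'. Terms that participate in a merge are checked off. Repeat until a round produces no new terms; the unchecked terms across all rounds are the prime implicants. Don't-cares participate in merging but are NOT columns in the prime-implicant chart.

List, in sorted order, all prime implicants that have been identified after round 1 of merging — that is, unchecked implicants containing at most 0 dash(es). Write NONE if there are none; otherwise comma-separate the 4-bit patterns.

NONE

size-2^0 implicants → 0001(✓)  0011(✓)  0100(✓)  0101(✓)  1001(✓)  1011(✓)  1100(✓)  1101(✓)  1110(✓)  1111(✓)
size-2^1 implicants → -001(✓)  -011(✓)  -100(✓)  -101(✓)  0-01(✓)  00-1(✓)  010-(✓)  1-01(✓)  1-11(✓)  10-1(✓)  11-0(✓)  11-1(✓)  110-(✓)  111-(✓)
size-2^2 implicants → --01  -0-1  -10-  1--1  11--
Unchecked terms (primes): --01, -0-1, -10-, 1--1, 11--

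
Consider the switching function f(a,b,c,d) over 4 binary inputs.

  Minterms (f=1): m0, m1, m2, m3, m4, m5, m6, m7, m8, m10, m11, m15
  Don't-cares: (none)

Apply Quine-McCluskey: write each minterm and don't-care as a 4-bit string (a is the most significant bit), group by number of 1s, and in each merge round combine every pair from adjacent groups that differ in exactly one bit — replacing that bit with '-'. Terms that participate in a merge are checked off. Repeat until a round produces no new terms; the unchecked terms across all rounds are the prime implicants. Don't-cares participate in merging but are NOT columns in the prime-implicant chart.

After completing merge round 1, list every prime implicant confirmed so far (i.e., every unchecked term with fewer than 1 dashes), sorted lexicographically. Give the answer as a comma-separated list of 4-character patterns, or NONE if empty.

size-2^0 implicants → 0000(✓)  0001(✓)  0010(✓)  0011(✓)  0100(✓)  0101(✓)  0110(✓)  0111(✓)  1000(✓)  1010(✓)  1011(✓)  1111(✓)
size-2^1 implicants → -000(✓)  -010(✓)  -011(✓)  -111(✓)  0-00(✓)  0-01(✓)  0-10(✓)  0-11(✓)  00-0(✓)  00-1(✓)  000-(✓)  001-(✓)  01-0(✓)  01-1(✓)  010-(✓)  011-(✓)  1-11(✓)  10-0(✓)  101-(✓)
size-2^2 implicants → --11  -0-0  -01-  0--0(✓)  0--1(✓)  0-0-(✓)  0-1-(✓)  00--(✓)  01--(✓)
size-2^3 implicants → 0---
Unchecked terms (primes): --11, -0-0, -01-, 0---

NONE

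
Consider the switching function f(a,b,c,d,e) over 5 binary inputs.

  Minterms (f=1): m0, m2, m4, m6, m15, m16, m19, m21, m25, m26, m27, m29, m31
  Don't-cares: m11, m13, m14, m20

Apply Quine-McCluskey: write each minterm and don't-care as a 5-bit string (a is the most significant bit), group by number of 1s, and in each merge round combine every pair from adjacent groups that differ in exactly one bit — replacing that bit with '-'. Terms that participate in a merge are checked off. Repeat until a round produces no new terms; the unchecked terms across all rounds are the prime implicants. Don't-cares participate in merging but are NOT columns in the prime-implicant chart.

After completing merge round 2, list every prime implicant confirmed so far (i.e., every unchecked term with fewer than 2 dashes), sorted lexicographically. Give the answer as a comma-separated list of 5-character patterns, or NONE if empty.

0-110, 0111-, 1-011, 1-101, 1010-, 1101-

size-2^0 implicants → 00000(✓)  00010(✓)  00100(✓)  00110(✓)  01011(✓)  01101(✓)  01110(✓)  01111(✓)  10000(✓)  10011(✓)  10100(✓)  10101(✓)  11001(✓)  11010(✓)  11011(✓)  11101(✓)  11111(✓)
size-2^1 implicants → -0000(✓)  -0100(✓)  -1011(✓)  -1101(✓)  -1111(✓)  0-110  00-00(✓)  00-10(✓)  000-0(✓)  001-0(✓)  01-11(✓)  011-1(✓)  0111-  1-011  1-101  10-00(✓)  1010-  11-01(✓)  11-11(✓)  110-1(✓)  1101-  111-1(✓)
size-2^2 implicants → -0-00  -1-11  -11-1  00--0  11--1
Unchecked terms (primes): -0-00, -1-11, -11-1, 0-110, 00--0, 0111-, 1-011, 1-101, 1010-, 11--1, 1101-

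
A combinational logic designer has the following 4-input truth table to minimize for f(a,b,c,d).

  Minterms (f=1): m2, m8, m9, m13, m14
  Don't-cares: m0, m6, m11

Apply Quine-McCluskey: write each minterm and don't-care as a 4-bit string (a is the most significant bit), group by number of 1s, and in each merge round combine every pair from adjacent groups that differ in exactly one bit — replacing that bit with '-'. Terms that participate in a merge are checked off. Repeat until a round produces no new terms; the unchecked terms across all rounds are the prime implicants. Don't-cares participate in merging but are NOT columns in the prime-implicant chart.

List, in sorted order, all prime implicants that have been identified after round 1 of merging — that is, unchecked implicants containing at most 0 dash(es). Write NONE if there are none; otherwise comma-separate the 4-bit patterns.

NONE

Round 0: 0000✓ 0010✓ 0110✓ 1000✓ 1001✓ 1011✓ 1101✓ 1110✓
Round 1: -000 -110 0-10 00-0 1-01 10-1 100-
PIs = {-000, -110, 0-10, 00-0, 1-01, 10-1, 100-}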